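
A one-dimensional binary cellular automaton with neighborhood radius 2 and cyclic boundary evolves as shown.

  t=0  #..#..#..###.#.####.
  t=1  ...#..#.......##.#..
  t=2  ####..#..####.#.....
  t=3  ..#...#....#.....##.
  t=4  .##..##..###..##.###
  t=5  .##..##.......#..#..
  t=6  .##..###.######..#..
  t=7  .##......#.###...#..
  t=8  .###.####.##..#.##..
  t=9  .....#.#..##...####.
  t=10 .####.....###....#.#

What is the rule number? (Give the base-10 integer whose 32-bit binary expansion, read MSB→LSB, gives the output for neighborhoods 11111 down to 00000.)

3250591831

  [31] ##### => #  t=6,i=11
  [30] ####. => #  t=0,i=17
  [29] ###.# => .  t=0,i=11
  [28] ###.. => .  t=2,i=3
  [27] ##.## => .  t=4,i=0
  [26] ##.#. => .  t=0,i=12
  [25] ##..# => .  t=2,i=4
  [24] ##... => #  t=3,i=19
  [23] #.### => #  t=0,i=15
  [22] #.##. => #  t=4,i=1
  [21] #.#.# => .  t=0,i=13
  [20] #.#.. => .  t=0,i=0
  [19] #..## => .  t=0,i=8
  [18] #..#. => .  t=0,i=2
  [17] #...# => .  t=3,i=0
  [16] #.... => .  t=1,i=8
  [15] .#### => .  t=0,i=16
  [14] .###. => .  t=0,i=10
  [13] .##.# => .  t=1,i=15
  [12] .##.. => #  t=3,i=18
  [11] .#.## => #  t=0,i=14
  [10] .#.#. => .  t=9,i=6
  [9] .#..# => .  t=0,i=1
  [8] .#... => .  t=1,i=7
  [7] ..### => .  t=0,i=9
  [6] ..##. => #  t=1,i=14
  [5] ..#.# => .  t=7,i=9
  [4] ..#.. => #  t=0,i=3
  [3] ...## => .  t=1,i=13
  [2] ...#. => #  t=1,i=2
  [1] ....# => #  t=1,i=1
  [0] ..... => #  t=1,i=0
  bits 11000001110000000001100001010111 = 3250591831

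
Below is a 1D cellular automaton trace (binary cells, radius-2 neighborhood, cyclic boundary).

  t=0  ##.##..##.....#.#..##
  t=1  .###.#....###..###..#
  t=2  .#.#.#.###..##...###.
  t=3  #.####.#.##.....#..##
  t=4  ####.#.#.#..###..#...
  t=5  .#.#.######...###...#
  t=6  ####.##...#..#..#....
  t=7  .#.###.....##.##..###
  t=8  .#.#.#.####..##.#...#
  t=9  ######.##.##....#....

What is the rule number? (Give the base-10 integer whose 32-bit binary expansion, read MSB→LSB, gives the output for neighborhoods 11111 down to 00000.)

989169163

  [31] ##### => .  t=5,i=7
  [30] ####. => .  t=0,i=0
  [29] ###.# => #  t=0,i=1
  [28] ###.. => #  t=1,i=12
  [27] ##.## => #  t=0,i=2
  [26] ##.#. => .  t=1,i=4
  [25] ##..# => #  t=0,i=5
  [24] ##... => .  t=0,i=9
  [23] #.### => #  t=1,i=1
  [22] #.##. => #  t=0,i=3
  [21] #.#.# => #  t=2,i=3
  [20] #.#.. => #  t=0,i=16
  [19] #..## => .  t=0,i=6
  [18] #..#. => #  t=1,i=19
  [17] #...# => .  t=2,i=15
  [16] #.... => #  t=0,i=10
  [15] .#### => #  t=0,i=20
  [14] .###. => .  t=1,i=2
  [13] .##.# => .  t=7,i=12
  [12] .##.. => .  t=0,i=4
  [11] .#.## => .  t=1,i=0
  [10] .#.#. => #  t=0,i=15
  [9] .#..# => #  t=0,i=17
  [8] .#... => .  t=1,i=6
  [7] ..### => .  t=0,i=19
  [6] ..##. => .  t=0,i=7
  [5] ..#.# => .  t=0,i=14
  [4] ..#.. => .  t=3,i=16
  [3] ...## => #  t=1,i=9
  [2] ...#. => .  t=0,i=13
  [1] ....# => #  t=0,i=12
  [0] ..... => #  t=0,i=11
  bits 00111010111101011000011000001011 = 989169163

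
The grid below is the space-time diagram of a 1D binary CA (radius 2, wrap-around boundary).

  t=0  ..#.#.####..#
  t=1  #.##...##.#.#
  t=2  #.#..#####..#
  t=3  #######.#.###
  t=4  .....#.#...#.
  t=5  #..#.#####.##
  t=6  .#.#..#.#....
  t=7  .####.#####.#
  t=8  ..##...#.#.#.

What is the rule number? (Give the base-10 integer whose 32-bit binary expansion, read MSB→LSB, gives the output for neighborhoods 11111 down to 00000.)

1180411898

  ##### -> .   bit 31 = 0  t=2,i=7
  ####. -> #   bit 30 = 1  t=0,i=8
  ###.# -> .   bit 29 = 0  t=3,i=6
  ###.. -> .   bit 28 = 0  t=0,i=9
  ##.## -> .   bit 27 = 0  t=1,i=1
  ##.#. -> #   bit 26 = 1  t=1,i=9
  ##..# -> #   bit 25 = 1  t=0,i=10
  ##... -> .   bit 24 = 0  t=1,i=4
  #.### -> .   bit 23 = 0  t=0,i=6
  #.##. -> #   bit 22 = 1  t=1,i=2
  #.#.# -> .   bit 21 = 0  t=0,i=4
  #.#.. -> #   bit 20 = 1  t=2,i=2
  #..## -> #   bit 19 = 1  t=2,i=4
  #..#. -> .   bit 18 = 0  t=0,i=1
  #...# -> #   bit 17 = 1  t=1,i=5
  #.... -> #   bit 16 = 1  t=4,i=0
  .#### -> #   bit 15 = 1  t=0,i=7
  .###. -> .   bit 14 = 0  t=5,i=12
  .##.# -> #   bit 13 = 1  t=1,i=0
  .##.. -> .   bit 12 = 0  t=1,i=3
  .#.## -> .   bit 11 = 0  t=0,i=5
  .#.#. -> #   bit 10 = 1  t=0,i=3
  .#..# -> #   bit 9 = 1  t=0,i=0
  .#... -> #   bit 8 = 1  t=4,i=8
  ..### -> #   bit 7 = 1  t=2,i=5
  ..##. -> #   bit 6 = 1  t=1,i=7
  ..#.# -> #   bit 5 = 1  t=0,i=2
  ..#.. -> #   bit 4 = 1  t=0,i=12
  ...## -> #   bit 3 = 1  t=1,i=6
  ...#. -> .   bit 2 = 0  t=4,i=4
  ....# -> #   bit 1 = 1  t=4,i=3
  ..... -> .   bit 0 = 0  t=4,i=1
  bits 01000110010110111010011111111010 = 1180411898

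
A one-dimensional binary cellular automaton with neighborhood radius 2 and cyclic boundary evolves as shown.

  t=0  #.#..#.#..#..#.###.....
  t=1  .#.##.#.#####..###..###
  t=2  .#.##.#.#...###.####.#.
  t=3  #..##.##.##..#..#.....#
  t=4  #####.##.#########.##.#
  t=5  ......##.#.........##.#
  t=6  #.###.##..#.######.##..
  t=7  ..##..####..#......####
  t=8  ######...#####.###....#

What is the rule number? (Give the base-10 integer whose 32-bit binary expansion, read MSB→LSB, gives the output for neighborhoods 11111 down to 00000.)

317618007

  #####|.  b31=0 t=1,i=10
  ####.|.  b30=0 t=1,i=11
  ###.#|.  b29=0 t=1,i=22
  ###..|#  b28=1 t=0,i=17
  ##.##|.  b27=0 t=2,i=15
  ##.#.|.  b26=0 t=1,i=0
  ##..#|#  b25=1 t=1,i=13
  ##...|.  b24=0 t=0,i=18
  #.###|#  b23=1 t=0,i=15
  #.##.|#  b22=1 t=1,i=3
  #.#.#|#  b21=1 t=1,i=1
  #.#..|.  b20=0 t=0,i=2
  #..##|#  b19=1 t=1,i=14
  #..#.|#  b18=1 t=0,i=4
  #...#|#  b17=1 t=2,i=10
  #....|.  b16=0 t=0,i=19
  .####|.  b15=0 t=1,i=9
  .###.|#  b14=1 t=0,i=16
  .##.#|#  b13=1 t=1,i=4
  .##..|#  b12=1 t=3,i=0
  .#.##|.  b11=0 t=0,i=14
  .#.#.|#  b10=1 t=0,i=1
  .#..#|#  b9=1 t=0,i=3
  .#...|#  b8=1 t=2,i=9
  ..###|.  b7=0 t=1,i=15
  ..##.|#  b6=1 t=3,i=3
  ..#.#|.  b5=0 t=0,i=0
  ..#..|#  b4=1 t=0,i=10
  ...##|.  b3=0 t=2,i=11
  ...#.|#  b2=1 t=0,i=22
  ....#|#  b1=1 t=0,i=21
  .....|#  b0=1 t=0,i=20
  bits 00010010111011100111011101010111 = 317618007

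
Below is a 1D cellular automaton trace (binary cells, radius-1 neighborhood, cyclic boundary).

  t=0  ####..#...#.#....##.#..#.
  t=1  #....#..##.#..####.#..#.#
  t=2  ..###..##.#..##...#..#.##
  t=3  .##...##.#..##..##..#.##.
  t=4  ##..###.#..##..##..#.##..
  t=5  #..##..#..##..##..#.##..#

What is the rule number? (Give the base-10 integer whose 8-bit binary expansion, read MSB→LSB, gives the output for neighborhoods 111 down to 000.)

  ###|.  b7=0 t=0,i=1
  ##.|.  b6=0 t=0,i=3
  #.#|#  b5=1 t=0,i=11
  #..|.  b4=0 t=0,i=4
  .##|#  b3=1 t=0,i=0
  .#.|.  b2=0 t=0,i=6
  ..#|#  b1=1 t=0,i=5
  ...|#  b0=1 t=0,i=8
  bits 00101011 = 43

43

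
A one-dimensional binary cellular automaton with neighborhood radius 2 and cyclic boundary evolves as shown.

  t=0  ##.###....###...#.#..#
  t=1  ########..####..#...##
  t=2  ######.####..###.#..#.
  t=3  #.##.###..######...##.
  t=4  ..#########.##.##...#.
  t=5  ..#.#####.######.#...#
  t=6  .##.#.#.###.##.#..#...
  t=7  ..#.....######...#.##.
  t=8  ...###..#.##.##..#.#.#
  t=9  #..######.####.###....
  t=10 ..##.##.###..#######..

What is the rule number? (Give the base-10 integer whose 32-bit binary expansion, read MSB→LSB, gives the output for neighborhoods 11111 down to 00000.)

  nb #####: next=#  (t=1,i=0, bit31=1)
  nb ####.: next=.  (t=1,i=6, bit30=0)
  nb ###.#: next=#  (t=0,i=1, bit29=1)
  nb ###..: next=#  (t=0,i=5, bit28=1)
  nb ##.##: next=#  (t=0,i=2, bit27=1)
  nb ##.#.: next=.  (t=2,i=16, bit26=0)
  nb ##..#: next=#  (t=1,i=8, bit25=1)
  nb ##...: next=#  (t=0,i=6, bit24=1)
  nb #.###: next=#  (t=0,i=3, bit23=1)
  nb #.##.: next=#  (t=3,i=2, bit22=1)
  nb #.#.#: next=.  (t=3,i=0, bit21=0)
  nb #.#..: next=.  (t=0,i=18, bit20=0)
  nb #..##: next=#  (t=0,i=20, bit19=1)
  nb #..#.: next=#  (t=1,i=15, bit18=1)
  nb #...#: next=.  (t=0,i=14, bit17=0)
  nb #....: next=#  (t=0,i=7, bit16=1)
  nb .####: next=.  (t=1,i=11, bit15=0)
  nb .###.: next=#  (t=0,i=0, bit14=1)
  nb .##.#: next=#  (t=3,i=3, bit13=1)
  nb .##..: next=.  (t=4,i=16, bit12=0)
  nb .#.##: next=.  (t=2,i=21, bit11=0)
  nb .#.#.: next=.  (t=0,i=17, bit10=0)
  nb .#..#: next=.  (t=0,i=19, bit9=0)
  nb .#...: next=#  (t=1,i=17, bit8=1)
  nb ..###: next=#  (t=0,i=10, bit7=1)
  nb ..##.: next=.  (t=3,i=19, bit6=0)
  nb ..#.#: next=#  (t=0,i=16, bit5=1)
  nb ..#..: next=.  (t=1,i=16, bit4=0)
  nb ...##: next=.  (t=0,i=9, bit3=0)
  nb ...#.: next=.  (t=0,i=15, bit2=0)
  nb ....#: next=.  (t=0,i=8, bit1=0)
  nb .....: next=#  (t=7,i=5, bit0=1)
  bits 10111011110011010110000110100001 = 3150799265

3150799265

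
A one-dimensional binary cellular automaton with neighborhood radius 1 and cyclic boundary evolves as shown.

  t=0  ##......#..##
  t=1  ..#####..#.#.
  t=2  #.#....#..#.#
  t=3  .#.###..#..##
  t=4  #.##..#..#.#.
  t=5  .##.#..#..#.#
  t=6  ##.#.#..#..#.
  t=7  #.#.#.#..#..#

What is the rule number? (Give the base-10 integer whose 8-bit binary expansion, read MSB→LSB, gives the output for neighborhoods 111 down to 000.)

  [7] ### => .  t=0,i=0
  [6] ##. => .  t=0,i=1
  [5] #.# => #  t=1,i=10
  [4] #.. => #  t=0,i=2
  [3] .## => #  t=0,i=11
  [2] .#. => .  t=0,i=8
  [1] ..# => .  t=0,i=7
  [0] ... => #  t=0,i=3
  bits 00111001 = 57

57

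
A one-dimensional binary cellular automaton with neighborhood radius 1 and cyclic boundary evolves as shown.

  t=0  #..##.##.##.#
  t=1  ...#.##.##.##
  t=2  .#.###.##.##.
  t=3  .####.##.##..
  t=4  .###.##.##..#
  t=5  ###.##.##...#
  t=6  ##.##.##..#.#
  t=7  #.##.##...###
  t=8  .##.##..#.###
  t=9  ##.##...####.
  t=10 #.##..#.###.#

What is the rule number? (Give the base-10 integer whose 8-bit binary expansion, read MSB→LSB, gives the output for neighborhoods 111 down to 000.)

173

  [7] ### => #  t=2,i=4
  [6] ##. => .  t=0,i=0
  [5] #.# => #  t=0,i=5
  [4] #.. => .  t=0,i=1
  [3] .## => #  t=0,i=3
  [2] .#. => #  t=1,i=3
  [1] ..# => .  t=0,i=2
  [0] ... => #  t=1,i=1
  bits 10101101 = 173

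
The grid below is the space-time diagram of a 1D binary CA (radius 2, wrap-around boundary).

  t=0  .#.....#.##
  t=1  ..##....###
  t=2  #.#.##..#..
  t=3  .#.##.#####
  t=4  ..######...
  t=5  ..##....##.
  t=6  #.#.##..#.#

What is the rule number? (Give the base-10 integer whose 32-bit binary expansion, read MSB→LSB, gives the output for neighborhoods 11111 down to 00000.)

197636048

  #####|.  b31=0 t=3,i=8
  ####.|.  b30=0 t=3,i=9
  ###.#|.  b29=0 t=3,i=10
  ###..|.  b28=0 t=1,i=10
  ##.##|#  b27=1 t=3,i=5
  ##.#.|.  b26=0 t=0,i=0
  ##..#|#  b25=1 t=1,i=0
  ##...|#  b24=1 t=1,i=4
  #.###|#  b23=1 t=3,i=6
  #.##.|#  b22=1 t=0,i=9
  #.#.#|.  b21=0 t=2,i=2
  #.#..|.  b20=0 t=0,i=1
  #..##|.  b19=0 t=1,i=1
  #..#.|#  b18=1 t=2,i=7
  #...#|#  b17=1 t=5,i=0
  #....|#  b16=1 t=0,i=3
  .####|#  b15=1 t=3,i=7
  .###.|.  b14=0 t=1,i=9
  .##.#|#  b13=1 t=0,i=10
  .##..|.  b12=0 t=1,i=3
  .#.##|#  b11=1 t=0,i=8
  .#.#.|#  b10=1 t=2,i=1
  .#..#|#  b9=1 t=2,i=9
  .#...|#  b8=1 t=0,i=2
  ..###|#  b7=1 t=1,i=8
  ..##.|#  b6=1 t=1,i=2
  ..#.#|.  b5=0 t=0,i=7
  ..#..|#  b4=1 t=2,i=8
  ...##|.  b3=0 t=1,i=7
  ...#.|.  b2=0 t=0,i=6
  ....#|.  b1=0 t=0,i=5
  .....|.  b0=0 t=0,i=4
  bits 00001011110001111010111111010000 = 197636048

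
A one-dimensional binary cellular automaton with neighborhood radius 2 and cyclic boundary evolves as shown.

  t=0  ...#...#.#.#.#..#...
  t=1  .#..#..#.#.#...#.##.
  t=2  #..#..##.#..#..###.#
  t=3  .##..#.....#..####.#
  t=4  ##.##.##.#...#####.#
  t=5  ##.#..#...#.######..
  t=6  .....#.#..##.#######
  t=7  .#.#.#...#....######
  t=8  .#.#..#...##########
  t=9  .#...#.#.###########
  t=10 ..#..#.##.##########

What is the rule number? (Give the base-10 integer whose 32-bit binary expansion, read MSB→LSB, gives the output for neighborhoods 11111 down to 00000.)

4067281322

  [31] ##### => #  t=4,i=15
  [30] ####. => #  t=3,i=16
  [29] ###.# => #  t=2,i=17
  [28] ###.. => #  t=5,i=17
  [27] ##.## => .  t=2,i=18
  [26] ##.#. => .  t=2,i=8
  [25] ##..# => #  t=1,i=19
  [24] ##... => .  t=6,i=0
  [23] #.### => .  t=4,i=19
  [22] #.##. => #  t=1,i=17
  [21] #.#.# => #  t=0,i=9
  [20] #.#.. => .  t=0,i=13
  [19] #..## => #  t=2,i=5
  [18] #..#. => #  t=0,i=15
  [17] #...# => .  t=0,i=5
  [16] #.... => #  t=0,i=18
  [15] .#### => #  t=3,i=15
  [14] .###. => #  t=2,i=16
  [13] .##.# => .  t=2,i=7
  [12] .##.. => .  t=1,i=18
  [11] .#.## => #  t=1,i=16
  [10] .#.#. => .  t=0,i=8
  [9] .#..# => .  t=0,i=14
  [8] .#... => #  t=0,i=4
  [7] ..### => #  t=2,i=15
  [6] ..##. => .  t=2,i=6
  [5] ..#.# => #  t=0,i=7
  [4] ..#.. => .  t=0,i=3
  [3] ...## => #  t=4,i=12
  [2] ...#. => .  t=0,i=2
  [1] ....# => #  t=0,i=1
  [0] ..... => .  t=0,i=0
  bits 11110010011011011100100110101010 = 4067281322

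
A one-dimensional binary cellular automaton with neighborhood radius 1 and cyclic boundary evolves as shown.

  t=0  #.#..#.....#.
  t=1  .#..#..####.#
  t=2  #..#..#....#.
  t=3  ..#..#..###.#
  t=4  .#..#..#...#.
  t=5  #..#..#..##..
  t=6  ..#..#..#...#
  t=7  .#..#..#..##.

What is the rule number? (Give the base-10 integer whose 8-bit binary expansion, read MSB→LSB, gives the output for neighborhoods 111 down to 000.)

  [7] ### => .  t=1,i=8
  [6] ##. => .  t=1,i=10
  [5] #.# => #  t=0,i=1
  [4] #.. => .  t=0,i=3
  [3] .## => .  t=1,i=7
  [2] .#. => .  t=0,i=0
  [1] ..# => #  t=0,i=4
  [0] ... => #  t=0,i=7
  bits 00100011 = 35

35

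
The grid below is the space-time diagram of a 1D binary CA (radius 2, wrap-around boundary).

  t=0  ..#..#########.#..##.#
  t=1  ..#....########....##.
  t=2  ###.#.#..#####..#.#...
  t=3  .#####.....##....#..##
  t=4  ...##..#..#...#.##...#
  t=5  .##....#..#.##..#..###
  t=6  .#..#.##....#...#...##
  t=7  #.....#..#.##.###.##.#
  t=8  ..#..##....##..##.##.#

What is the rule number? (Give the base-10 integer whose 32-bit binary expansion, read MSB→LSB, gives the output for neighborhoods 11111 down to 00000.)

3831718940

  #####|#  b31=1 t=0,i=7
  ####.|#  b30=1 t=0,i=12
  ###.#|#  b29=1 t=0,i=13
  ###..|.  b28=0 t=1,i=14
  ##.##|.  b27=0 t=3,i=0
  ##.#.|#  b26=1 t=0,i=14
  ##..#|.  b25=0 t=2,i=14
  ##...|.  b24=0 t=1,i=15
  #.###|.  b23=0 t=3,i=1
  #.##.|#  b22=1 t=4,i=16
  #.#.#|#  b21=1 t=2,i=4
  #.#..|.  b20=0 t=0,i=15
  #..##|.  b19=0 t=0,i=4
  #..#.|.  b18=0 t=0,i=1
  #...#|#  b17=1 t=1,i=0
  #....|#  b16=1 t=1,i=4
  .####|.  b15=0 t=0,i=6
  .###.|#  b14=1 t=2,i=1
  .##.#|#  b13=1 t=0,i=19
  .##..|.  b12=0 t=1,i=20
  .#.##|.  b11=0 t=4,i=15
  .#.#.|#  b10=1 t=2,i=5
  .#..#|.  b9=0 t=0,i=0
  .#...|.  b8=0 t=1,i=3
  ..###|.  b7=0 t=0,i=5
  ..##.|.  b6=0 t=0,i=18
  ..#.#|.  b5=0 t=2,i=16
  ..#..|#  b4=1 t=0,i=2
  ...##|#  b3=1 t=1,i=6
  ...#.|#  b2=1 t=1,i=1
  ....#|.  b1=0 t=1,i=5
  .....|.  b0=0 t=3,i=8
  bits 11100100011000110110010000011100 = 3831718940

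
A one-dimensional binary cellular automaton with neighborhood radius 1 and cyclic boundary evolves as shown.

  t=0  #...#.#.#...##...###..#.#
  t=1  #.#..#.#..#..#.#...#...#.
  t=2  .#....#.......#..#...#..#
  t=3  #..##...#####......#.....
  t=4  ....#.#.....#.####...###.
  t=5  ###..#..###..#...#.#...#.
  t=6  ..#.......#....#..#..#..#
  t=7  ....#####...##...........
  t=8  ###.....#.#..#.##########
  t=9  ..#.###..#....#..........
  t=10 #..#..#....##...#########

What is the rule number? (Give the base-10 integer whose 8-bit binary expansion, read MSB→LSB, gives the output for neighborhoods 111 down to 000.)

  [7] ### => .  t=0,i=18
  [6] ##. => #  t=0,i=0
  [5] #.# => #  t=0,i=5
  [4] #.. => .  t=0,i=1
  [3] .## => .  t=0,i=12
  [2] .#. => .  t=0,i=4
  [1] ..# => .  t=0,i=3
  [0] ... => #  t=0,i=2
  bits 01100001 = 97

97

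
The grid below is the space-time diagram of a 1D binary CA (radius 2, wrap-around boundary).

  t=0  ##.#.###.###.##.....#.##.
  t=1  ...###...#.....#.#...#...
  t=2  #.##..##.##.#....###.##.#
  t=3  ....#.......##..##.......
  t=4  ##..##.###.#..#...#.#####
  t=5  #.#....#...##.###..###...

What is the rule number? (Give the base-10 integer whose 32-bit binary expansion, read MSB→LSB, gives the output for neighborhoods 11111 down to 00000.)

  ##### -> .   bit 31 = 0  t=4,i=22
  ####. -> #   bit 30 = 1  t=4,i=0
  ###.# -> .   bit 29 = 0  t=0,i=7
  ###.. -> .   bit 28 = 0  t=1,i=5
  ##.## -> .   bit 27 = 0  t=0,i=8
  ##.#. -> .   bit 26 = 0  t=0,i=2
  ##..# -> #   bit 25 = 1  t=2,i=4
  ##... -> #   bit 24 = 1  t=0,i=15
  #.### -> #   bit 23 = 1  t=0,i=5
  #.##. -> .   bit 22 = 0  t=0,i=0
  #.#.# -> #   bit 21 = 1  t=0,i=3
  #.#.. -> #   bit 20 = 1  t=1,i=17
  #..## -> .   bit 19 = 0  t=2,i=5
  #..#. -> .   bit 18 = 0  t=4,i=13
  #...# -> #   bit 17 = 1  t=1,i=7
  #.... -> .   bit 16 = 0  t=0,i=16
  .#### -> #   bit 15 = 1  t=4,i=21
  .###. -> .   bit 14 = 0  t=0,i=6
  .##.# -> .   bit 13 = 0  t=0,i=1
  .##.. -> .   bit 12 = 0  t=0,i=14
  .#.## -> #   bit 11 = 1  t=0,i=4
  .#.#. -> .   bit 10 = 0  t=1,i=16
  .#..# -> #   bit 9 = 1  t=4,i=12
  .#... -> #   bit 8 = 1  t=1,i=10
  ..### -> #   bit 7 = 1  t=1,i=3
  ..##. -> .   bit 6 = 0  t=2,i=6
  ..#.# -> .   bit 5 = 0  t=0,i=20
  ..#.. -> #   bit 4 = 1  t=1,i=9
  ...## -> #   bit 3 = 1  t=1,i=2
  ...#. -> .   bit 2 = 0  t=0,i=19
  ....# -> .   bit 1 = 0  t=0,i=18
  ..... -> #   bit 0 = 1  t=0,i=17
  bits 01000011101100101000101110011001 = 1135774617

1135774617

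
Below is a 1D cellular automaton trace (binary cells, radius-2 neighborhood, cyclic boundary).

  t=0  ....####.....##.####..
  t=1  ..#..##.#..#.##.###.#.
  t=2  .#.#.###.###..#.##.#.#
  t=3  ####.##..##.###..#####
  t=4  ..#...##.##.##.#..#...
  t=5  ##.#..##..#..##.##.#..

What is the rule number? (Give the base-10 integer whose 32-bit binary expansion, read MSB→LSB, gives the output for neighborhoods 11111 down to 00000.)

1201993574

  nb #####: next=.  (t=3,i=0, bit31=0)
  nb ####.: next=#  (t=0,i=6, bit30=1)
  nb ###.#: next=.  (t=1,i=18, bit29=0)
  nb ###..: next=.  (t=0,i=7, bit28=0)
  nb ##.##: next=.  (t=0,i=15, bit27=0)
  nb ##.#.: next=#  (t=1,i=7, bit26=1)
  nb ##..#: next=#  (t=2,i=12, bit25=1)
  nb ##...: next=#  (t=0,i=8, bit24=1)
  nb #.###: next=#  (t=0,i=16, bit23=1)
  nb #.##.: next=.  (t=1,i=13, bit22=0)
  nb #.#.#: next=#  (t=2,i=1, bit21=1)
  nb #.#..: next=.  (t=1,i=8, bit20=0)
  nb #..##: next=.  (t=1,i=4, bit19=0)
  nb #..#.: next=#  (t=1,i=10, bit18=1)
  nb #...#: next=.  (t=1,i=0, bit17=0)
  nb #....: next=.  (t=0,i=9, bit16=0)
  nb .####: next=#  (t=0,i=5, bit15=1)
  nb .###.: next=#  (t=1,i=17, bit14=1)
  nb .##.#: next=#  (t=0,i=14, bit13=1)
  nb .##..: next=#  (t=3,i=6, bit12=1)
  nb .#.##: next=.  (t=1,i=12, bit11=0)
  nb .#.#.: next=#  (t=2,i=0, bit10=1)
  nb .#..#: next=#  (t=1,i=3, bit9=1)
  nb .#...: next=#  (t=1,i=21, bit8=1)
  nb ..###: next=.  (t=0,i=4, bit7=0)
  nb ..##.: next=#  (t=0,i=13, bit6=1)
  nb ..#.#: next=#  (t=1,i=11, bit5=1)
  nb ..#..: next=.  (t=1,i=2, bit4=0)
  nb ...##: next=.  (t=0,i=3, bit3=0)
  nb ...#.: next=#  (t=1,i=1, bit2=1)
  nb ....#: next=#  (t=0,i=2, bit1=1)
  nb .....: next=.  (t=0,i=0, bit0=0)
  bits 01000111101001001111011101100110 = 1201993574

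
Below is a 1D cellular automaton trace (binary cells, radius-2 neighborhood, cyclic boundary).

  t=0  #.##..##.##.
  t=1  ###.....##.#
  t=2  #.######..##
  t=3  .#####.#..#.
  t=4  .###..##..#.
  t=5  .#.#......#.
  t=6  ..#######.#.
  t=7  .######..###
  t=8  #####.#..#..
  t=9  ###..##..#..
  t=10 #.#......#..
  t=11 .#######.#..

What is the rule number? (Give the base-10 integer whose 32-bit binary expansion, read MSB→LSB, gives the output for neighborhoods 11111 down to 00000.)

2649853339

  nb #####: next=#  (t=2,i=4, bit31=1)
  nb ####.: next=.  (t=1,i=1, bit30=0)
  nb ###.#: next=.  (t=2,i=0, bit29=0)
  nb ###..: next=#  (t=1,i=2, bit28=1)
  nb ##.##: next=#  (t=0,i=8, bit27=1)
  nb ##.#.: next=#  (t=0,i=11, bit26=1)
  nb ##..#: next=.  (t=0,i=4, bit25=0)
  nb ##...: next=#  (t=1,i=3, bit24=1)
  nb #.###: next=#  (t=1,i=11, bit23=1)
  nb #.##.: next=#  (t=0,i=2, bit22=1)
  nb #.#.#: next=#  (t=0,i=0, bit21=1)
  nb #.#..: next=#  (t=3,i=7, bit20=1)
  nb #..##: next=.  (t=0,i=5, bit19=0)
  nb #..#.: next=.  (t=3,i=9, bit18=0)
  nb #...#: next=.  (t=6,i=0, bit17=0)
  nb #....: next=#  (t=1,i=4, bit16=1)
  nb .####: next=#  (t=1,i=0, bit15=1)
  nb .###.: next=.  (t=2,i=11, bit14=0)
  nb .##.#: next=.  (t=0,i=7, bit13=0)
  nb .##..: next=.  (t=0,i=3, bit12=0)
  nb .#.##: next=#  (t=0,i=1, bit11=1)
  nb .#.#.: next=#  (t=5,i=2, bit10=1)
  nb .#..#: next=.  (t=3,i=8, bit9=0)
  nb .#...: next=#  (t=5,i=4, bit8=1)
  nb ..###: next=#  (t=2,i=10, bit7=1)
  nb ..##.: next=.  (t=0,i=6, bit6=0)
  nb ..#.#: next=.  (t=5,i=1, bit5=0)
  nb ..#..: next=#  (t=3,i=10, bit4=1)
  nb ...##: next=#  (t=1,i=7, bit3=1)
  nb ...#.: next=.  (t=5,i=9, bit2=0)
  nb ....#: next=#  (t=1,i=6, bit1=1)
  nb .....: next=#  (t=1,i=5, bit0=1)
  bits 10011101111100011000110110011011 = 2649853339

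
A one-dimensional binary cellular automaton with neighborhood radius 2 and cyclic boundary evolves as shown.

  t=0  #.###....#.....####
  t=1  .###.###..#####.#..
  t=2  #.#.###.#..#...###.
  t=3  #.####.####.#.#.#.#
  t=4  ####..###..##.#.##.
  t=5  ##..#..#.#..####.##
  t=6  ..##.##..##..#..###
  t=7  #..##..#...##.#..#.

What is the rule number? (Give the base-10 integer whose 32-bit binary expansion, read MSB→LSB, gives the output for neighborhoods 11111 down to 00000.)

263580427

  nb #####: next=.  (t=0,i=17, bit31=0)
  nb ####.: next=.  (t=0,i=18, bit30=0)
  nb ###.#: next=.  (t=0,i=0, bit29=0)
  nb ###..: next=.  (t=0,i=4, bit28=0)
  nb ##.##: next=#  (t=0,i=1, bit27=1)
  nb ##.#.: next=#  (t=1,i=15, bit26=1)
  nb ##..#: next=#  (t=1,i=8, bit25=1)
  nb ##...: next=#  (t=0,i=5, bit24=1)
  nb #.###: next=#  (t=0,i=2, bit23=1)
  nb #.##.: next=.  (t=3,i=18, bit22=0)
  nb #.#.#: next=#  (t=2,i=0, bit21=1)
  nb #.#..: next=#  (t=1,i=16, bit20=1)
  nb #..##: next=.  (t=1,i=9, bit19=0)
  nb #..#.: next=#  (t=2,i=10, bit18=1)
  nb #...#: next=.  (t=1,i=18, bit17=0)
  nb #....: next=#  (t=0,i=6, bit16=1)
  nb .####: next=#  (t=0,i=16, bit15=1)
  nb .###.: next=#  (t=0,i=3, bit14=1)
  nb .##.#: next=#  (t=3,i=0, bit13=1)
  nb .##..: next=.  (t=6,i=6, bit12=0)
  nb .#.##: next=#  (t=2,i=3, bit11=1)
  nb .#.#.: next=.  (t=2,i=1, bit10=0)
  nb .#..#: next=#  (t=2,i=9, bit9=1)
  nb .#...: next=#  (t=0,i=10, bit8=1)
  nb ..###: next=.  (t=0,i=15, bit7=0)
  nb ..##.: next=.  (t=4,i=11, bit6=0)
  nb ..#.#: next=.  (t=5,i=7, bit5=0)
  nb ..#..: next=.  (t=0,i=9, bit4=0)
  nb ...##: next=#  (t=0,i=14, bit3=1)
  nb ...#.: next=.  (t=0,i=8, bit2=0)
  nb ....#: next=#  (t=0,i=7, bit1=1)
  nb .....: next=#  (t=0,i=12, bit0=1)
  bits 00001111101101011110101100001011 = 263580427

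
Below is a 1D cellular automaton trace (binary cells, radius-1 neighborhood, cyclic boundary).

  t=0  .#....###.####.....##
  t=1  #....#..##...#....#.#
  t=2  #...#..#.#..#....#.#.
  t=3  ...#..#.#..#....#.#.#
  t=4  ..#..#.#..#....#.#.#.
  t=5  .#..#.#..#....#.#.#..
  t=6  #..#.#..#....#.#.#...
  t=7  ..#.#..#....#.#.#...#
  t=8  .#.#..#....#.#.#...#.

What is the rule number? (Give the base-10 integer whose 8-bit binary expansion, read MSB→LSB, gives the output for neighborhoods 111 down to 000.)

  [7] ### => .  t=0,i=7
  [6] ##. => #  t=0,i=8
  [5] #.# => #  t=0,i=0
  [4] #.. => .  t=0,i=2
  [3] .## => .  t=0,i=6
  [2] .#. => .  t=0,i=1
  [1] ..# => #  t=0,i=5
  [0] ... => .  t=0,i=3
  bits 01100010 = 98

98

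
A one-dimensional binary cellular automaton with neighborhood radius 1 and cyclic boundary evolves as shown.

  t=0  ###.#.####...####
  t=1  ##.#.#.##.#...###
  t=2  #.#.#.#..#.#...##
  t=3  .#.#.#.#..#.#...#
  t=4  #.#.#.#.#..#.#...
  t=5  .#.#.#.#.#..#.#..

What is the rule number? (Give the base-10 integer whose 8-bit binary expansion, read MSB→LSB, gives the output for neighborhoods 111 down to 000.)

  ###|#  b7=1 t=0,i=0
  ##.|.  b6=0 t=0,i=2
  #.#|#  b5=1 t=0,i=3
  #..|#  b4=1 t=0,i=10
  .##|.  b3=0 t=0,i=6
  .#.|.  b2=0 t=0,i=4
  ..#|.  b1=0 t=0,i=12
  ...|.  b0=0 t=0,i=11
  bits 10110000 = 176

176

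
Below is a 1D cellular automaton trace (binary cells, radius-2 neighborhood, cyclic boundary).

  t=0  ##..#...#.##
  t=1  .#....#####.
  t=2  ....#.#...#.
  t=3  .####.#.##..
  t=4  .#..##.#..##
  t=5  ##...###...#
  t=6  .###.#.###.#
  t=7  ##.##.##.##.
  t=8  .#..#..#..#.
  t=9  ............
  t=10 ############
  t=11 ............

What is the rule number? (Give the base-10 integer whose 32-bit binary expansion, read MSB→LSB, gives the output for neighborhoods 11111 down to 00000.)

  #####|.  b31=0 t=1,i=8
  ####.|.  b30=0 t=0,i=0
  ###.#|#  b29=1 t=3,i=4
  ###..|#  b28=1 t=0,i=1
  ##.##|.  b27=0 t=7,i=2
  ##.#.|#  b26=1 t=3,i=5
  ##..#|.  b25=0 t=0,i=2
  ##...|#  b24=1 t=3,i=10
  #.###|#  b23=1 t=0,i=10
  #.##.|.  b22=0 t=3,i=8
  #.#.#|.  b21=0 t=3,i=6
  #.#..|#  b20=1 t=2,i=6
  #..##|.  b19=0 t=4,i=3
  #..#.|.  b18=0 t=0,i=3
  #...#|#  b17=1 t=0,i=6
  #....|.  b16=0 t=1,i=3
  .####|.  b15=0 t=0,i=11
  .###.|.  b14=0 t=5,i=0
  .##.#|#  b13=1 t=4,i=5
  .##..|.  b12=0 t=3,i=9
  .#.##|#  b11=1 t=0,i=9
  .#.#.|.  b10=0 t=2,i=5
  .#..#|.  b9=0 t=4,i=2
  .#...|.  b8=0 t=0,i=5
  ..###|#  b7=1 t=1,i=6
  ..##.|.  b6=0 t=4,i=4
  ..#.#|#  b5=1 t=0,i=8
  ..#..|.  b4=0 t=0,i=4
  ...##|.  b3=0 t=1,i=5
  ...#.|#  b2=1 t=0,i=7
  ....#|#  b1=1 t=1,i=4
  .....|#  b0=1 t=2,i=1
  bits 00110101100100100010100010100111 = 898771111

898771111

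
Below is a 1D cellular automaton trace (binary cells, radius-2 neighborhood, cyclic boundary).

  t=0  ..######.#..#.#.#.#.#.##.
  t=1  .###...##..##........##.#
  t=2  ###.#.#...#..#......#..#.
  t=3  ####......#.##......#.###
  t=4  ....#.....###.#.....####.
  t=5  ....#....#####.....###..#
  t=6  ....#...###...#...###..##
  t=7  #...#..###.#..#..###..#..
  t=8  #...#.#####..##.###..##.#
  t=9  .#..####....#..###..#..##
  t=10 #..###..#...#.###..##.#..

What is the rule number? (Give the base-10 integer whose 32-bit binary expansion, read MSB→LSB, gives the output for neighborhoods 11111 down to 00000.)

  [31] ##### => .  t=0,i=4
  [30] ####. => .  t=0,i=6
  [29] ###.# => #  t=0,i=7
  [28] ###.. => .  t=1,i=3
  [27] ##.## => #  t=8,i=15
  [26] ##.#. => #  t=0,i=8
  [25] ##..# => .  t=1,i=9
  [24] ##... => #  t=0,i=24
  [23] #.### => #  t=1,i=1
  [22] #.##. => #  t=0,i=22
  [21] #.#.# => .  t=0,i=14
  [20] #.#.. => .  t=0,i=9
  [19] #..## => #  t=1,i=10
  [18] #..#. => #  t=0,i=11
  [17] #...# => .  t=0,i=0
  [16] #.... => .  t=1,i=14
  [15] .#### => #  t=0,i=3
  [14] .###. => #  t=1,i=2
  [13] .##.# => .  t=1,i=22
  [12] .##.. => .  t=0,i=23
  [11] .#.## => #  t=0,i=21
  [10] .#.#. => .  t=0,i=13
  [9] .#..# => .  t=0,i=10
  [8] .#... => .  t=2,i=7
  [7] ..### => #  t=0,i=2
  [6] ..##. => .  t=1,i=7
  [5] ..#.# => #  t=0,i=12
  [4] ..#.. => #  t=2,i=10
  [3] ...## => #  t=0,i=1
  [2] ...#. => .  t=2,i=9
  [1] ....# => .  t=1,i=19
  [0] ..... => .  t=1,i=15
  bits 00101101110011001100100010111000 = 768395448

768395448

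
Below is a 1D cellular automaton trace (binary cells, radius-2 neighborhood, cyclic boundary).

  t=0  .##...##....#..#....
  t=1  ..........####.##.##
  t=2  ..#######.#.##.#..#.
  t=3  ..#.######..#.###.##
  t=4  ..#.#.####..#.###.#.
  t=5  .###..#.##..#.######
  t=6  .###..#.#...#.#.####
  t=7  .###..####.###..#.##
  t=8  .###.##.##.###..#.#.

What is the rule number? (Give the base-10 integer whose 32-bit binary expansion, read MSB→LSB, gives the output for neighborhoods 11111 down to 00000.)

4107814839

  nb #####: next=#  (t=2,i=4, bit31=1)
  nb ####.: next=#  (t=1,i=12, bit30=1)
  nb ###.#: next=#  (t=1,i=13, bit29=1)
  nb ###..: next=#  (t=3,i=9, bit28=1)
  nb ##.##: next=.  (t=1,i=14, bit27=0)
  nb ##.#.: next=#  (t=2,i=9, bit26=1)
  nb ##..#: next=.  (t=3,i=0, bit25=0)
  nb ##...: next=.  (t=0,i=3, bit24=0)
  nb #.###: next=#  (t=3,i=4, bit23=1)
  nb #.##.: next=#  (t=1,i=15, bit22=1)
  nb #.#.#: next=.  (t=2,i=10, bit21=0)
  nb #.#..: next=#  (t=2,i=15, bit20=1)
  nb #..##: next=#  (t=7,i=5, bit19=1)
  nb #..#.: next=.  (t=0,i=14, bit18=0)
  nb #...#: next=.  (t=0,i=4, bit17=0)
  nb #....: next=.  (t=0,i=9, bit16=0)
  nb .####: next=.  (t=1,i=11, bit15=0)
  nb .###.: next=#  (t=3,i=15, bit14=1)
  nb .##.#: next=.  (t=1,i=16, bit13=0)
  nb .##..: next=.  (t=0,i=2, bit12=0)
  nb .#.##: next=.  (t=2,i=11, bit11=0)
  nb .#.#.: next=#  (t=4,i=3, bit10=1)
  nb .#..#: next=#  (t=0,i=13, bit9=1)
  nb .#...: next=#  (t=0,i=16, bit8=1)
  nb ..###: next=#  (t=1,i=10, bit7=1)
  nb ..##.: next=.  (t=0,i=1, bit6=0)
  nb ..#.#: next=#  (t=3,i=2, bit5=1)
  nb ..#..: next=#  (t=0,i=12, bit4=1)
  nb ...##: next=.  (t=0,i=0, bit3=0)
  nb ...#.: next=#  (t=0,i=11, bit2=1)
  nb ....#: next=#  (t=0,i=10, bit1=1)
  nb .....: next=#  (t=0,i=18, bit0=1)
  bits 11110100110110000100011110110111 = 4107814839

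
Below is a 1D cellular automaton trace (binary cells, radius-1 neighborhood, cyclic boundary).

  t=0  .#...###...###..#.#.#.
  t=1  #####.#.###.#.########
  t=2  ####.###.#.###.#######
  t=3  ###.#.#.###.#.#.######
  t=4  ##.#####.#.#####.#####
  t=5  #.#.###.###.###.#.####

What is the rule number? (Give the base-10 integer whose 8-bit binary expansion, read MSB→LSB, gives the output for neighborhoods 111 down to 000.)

183

  nb ###: next=#  (t=0,i=6, bit7=1)
  nb ##.: next=.  (t=0,i=7, bit6=0)
  nb #.#: next=#  (t=0,i=17, bit5=1)
  nb #..: next=#  (t=0,i=2, bit4=1)
  nb .##: next=.  (t=0,i=5, bit3=0)
  nb .#.: next=#  (t=0,i=1, bit2=1)
  nb ..#: next=#  (t=0,i=0, bit1=1)
  nb ...: next=#  (t=0,i=3, bit0=1)
  bits 10110111 = 183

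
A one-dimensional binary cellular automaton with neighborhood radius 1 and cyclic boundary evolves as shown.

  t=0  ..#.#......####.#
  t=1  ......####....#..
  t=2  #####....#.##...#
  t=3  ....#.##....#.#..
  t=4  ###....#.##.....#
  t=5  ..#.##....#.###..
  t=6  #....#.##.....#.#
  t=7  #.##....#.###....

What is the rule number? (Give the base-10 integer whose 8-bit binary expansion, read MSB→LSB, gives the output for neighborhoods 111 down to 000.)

  ### -> .   bit 7 = 0  t=0,i=12
  ##. -> #   bit 6 = 1  t=0,i=14
  #.# -> .   bit 5 = 0  t=0,i=3
  #.. -> .   bit 4 = 0  t=0,i=0
  .## -> .   bit 3 = 0  t=0,i=11
  .#. -> .   bit 2 = 0  t=0,i=2
  ..# -> .   bit 1 = 0  t=0,i=1
  ... -> #   bit 0 = 1  t=0,i=6
  bits 01000001 = 65

65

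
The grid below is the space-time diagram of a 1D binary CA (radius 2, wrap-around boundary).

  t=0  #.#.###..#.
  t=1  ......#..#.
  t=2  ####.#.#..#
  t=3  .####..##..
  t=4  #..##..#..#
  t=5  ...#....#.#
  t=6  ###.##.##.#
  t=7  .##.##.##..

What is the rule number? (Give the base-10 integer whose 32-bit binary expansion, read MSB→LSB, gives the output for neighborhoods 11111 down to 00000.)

4099089261

  ##### -> #   bit 31 = 1  t=2,i=1
  ####. -> #   bit 30 = 1  t=2,i=2
  ###.# -> #   bit 29 = 1  t=2,i=3
  ###.. -> #   bit 28 = 1  t=0,i=6
  ##.## -> .   bit 27 = 0  t=6,i=3
  ##.#. -> #   bit 26 = 1  t=2,i=4
  ##..# -> .   bit 25 = 0  t=0,i=7
  ##... -> .   bit 24 = 0  t=3,i=9
  #.### -> .   bit 23 = 0  t=0,i=4
  #.##. -> #   bit 22 = 1  t=6,i=4
  #.#.# -> .   bit 21 = 0  t=0,i=0
  #.#.. -> #   bit 20 = 1  t=2,i=7
  #..## -> .   bit 19 = 0  t=2,i=9
  #..#. -> .   bit 18 = 0  t=0,i=8
  #...# -> #   bit 17 = 1  t=3,i=10
  #.... -> #   bit 16 = 1  t=1,i=0
  .#### -> .   bit 15 = 0  t=2,i=0
  .###. -> .   bit 14 = 0  t=0,i=5
  .##.# -> #   bit 13 = 1  t=6,i=5
  .##.. -> .   bit 12 = 0  t=3,i=8
  .#.## -> .   bit 11 = 0  t=0,i=3
  .#.#. -> .   bit 10 = 0  t=0,i=1
  .#..# -> #   bit 9 = 1  t=1,i=7
  .#... -> #   bit 8 = 1  t=1,i=10
  ..### -> .   bit 7 = 0  t=2,i=10
  ..##. -> #   bit 6 = 1  t=3,i=7
  ..#.# -> #   bit 5 = 1  t=0,i=9
  ..#.. -> .   bit 4 = 0  t=1,i=6
  ...## -> #   bit 3 = 1  t=3,i=0
  ...#. -> #   bit 2 = 1  t=1,i=5
  ....# -> .   bit 1 = 0  t=1,i=4
  ..... -> #   bit 0 = 1  t=1,i=1
  bits 11110100010100110010001101101101 = 4099089261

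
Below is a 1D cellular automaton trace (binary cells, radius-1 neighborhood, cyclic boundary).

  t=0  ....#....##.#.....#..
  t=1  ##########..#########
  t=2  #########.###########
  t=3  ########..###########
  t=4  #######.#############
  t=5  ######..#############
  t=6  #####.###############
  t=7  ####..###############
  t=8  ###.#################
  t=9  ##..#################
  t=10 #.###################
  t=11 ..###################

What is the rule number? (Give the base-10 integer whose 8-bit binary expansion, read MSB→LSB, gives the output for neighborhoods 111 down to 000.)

159

  nb ###: next=#  (t=1,i=0, bit7=1)
  nb ##.: next=.  (t=0,i=10, bit6=0)
  nb #.#: next=.  (t=0,i=11, bit5=0)
  nb #..: next=#  (t=0,i=5, bit4=1)
  nb .##: next=#  (t=0,i=9, bit3=1)
  nb .#.: next=#  (t=0,i=4, bit2=1)
  nb ..#: next=#  (t=0,i=3, bit1=1)
  nb ...: next=#  (t=0,i=0, bit0=1)
  bits 10011111 = 159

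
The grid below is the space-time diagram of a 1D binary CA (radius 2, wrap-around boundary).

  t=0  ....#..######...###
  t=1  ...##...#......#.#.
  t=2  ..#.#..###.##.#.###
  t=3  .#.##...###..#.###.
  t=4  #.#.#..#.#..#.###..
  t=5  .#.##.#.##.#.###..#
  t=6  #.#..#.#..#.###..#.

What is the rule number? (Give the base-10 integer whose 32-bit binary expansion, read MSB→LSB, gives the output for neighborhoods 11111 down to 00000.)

747953437

  [31] ##### => .  t=0,i=9
  [30] ####. => .  t=0,i=11
  [29] ###.# => #  t=2,i=9
  [28] ###.. => .  t=0,i=12
  [27] ##.## => #  t=2,i=10
  [26] ##.#. => #  t=2,i=13
  [25] ##..# => .  t=2,i=0
  [24] ##... => .  t=0,i=0
  [23] #.### => #  t=2,i=16
  [22] #.##. => .  t=2,i=11
  [21] #.#.# => .  t=2,i=14
  [20] #.#.. => #  t=1,i=17
  [19] #..## => .  t=0,i=6
  [18] #..#. => #  t=2,i=1
  [17] #...# => .  t=0,i=14
  [16] #.... => .  t=0,i=1
  [15] .#### => #  t=0,i=8
  [14] .###. => #  t=0,i=17
  [13] .##.# => .  t=2,i=12
  [12] .##.. => #  t=1,i=4
  [11] .#.## => #  t=2,i=15
  [10] .#.#. => #  t=1,i=16
  [9] .#..# => .  t=0,i=5
  [8] .#... => #  t=1,i=9
  [7] ..### => .  t=0,i=7
  [6] ..##. => .  t=1,i=3
  [5] ..#.# => .  t=1,i=15
  [4] ..#.. => #  t=0,i=4
  [3] ...## => #  t=0,i=15
  [2] ...#. => #  t=0,i=3
  [1] ....# => .  t=0,i=2
  [0] ..... => #  t=1,i=11
  bits 00101100100101001101110100011101 = 747953437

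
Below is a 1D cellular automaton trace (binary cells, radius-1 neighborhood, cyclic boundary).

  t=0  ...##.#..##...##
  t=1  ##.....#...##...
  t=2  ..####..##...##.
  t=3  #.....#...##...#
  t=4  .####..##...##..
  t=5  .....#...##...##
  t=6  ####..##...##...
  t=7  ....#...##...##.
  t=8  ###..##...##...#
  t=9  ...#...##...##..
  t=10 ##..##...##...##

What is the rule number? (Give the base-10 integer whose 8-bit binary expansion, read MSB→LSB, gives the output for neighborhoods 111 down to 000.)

17

  [7] ### => .  t=2,i=3
  [6] ##. => .  t=0,i=4
  [5] #.# => .  t=0,i=5
  [4] #.. => #  t=0,i=0
  [3] .## => .  t=0,i=3
  [2] .#. => .  t=0,i=6
  [1] ..# => .  t=0,i=2
  [0] ... => #  t=0,i=1
  bits 00010001 = 17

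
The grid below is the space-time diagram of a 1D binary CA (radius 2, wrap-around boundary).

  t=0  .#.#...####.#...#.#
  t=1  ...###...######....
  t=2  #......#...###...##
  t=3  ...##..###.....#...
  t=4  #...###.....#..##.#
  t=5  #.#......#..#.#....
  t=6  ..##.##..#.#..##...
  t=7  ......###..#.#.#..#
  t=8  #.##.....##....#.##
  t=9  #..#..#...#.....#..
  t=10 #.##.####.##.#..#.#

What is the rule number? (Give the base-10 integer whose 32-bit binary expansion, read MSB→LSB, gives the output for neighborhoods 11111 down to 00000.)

3860732177

  nb #####: next=#  (t=1,i=11, bit31=1)
  nb ####.: next=#  (t=0,i=9, bit30=1)
  nb ###.#: next=#  (t=0,i=10, bit29=1)
  nb ###..: next=.  (t=1,i=5, bit28=0)
  nb ##.##: next=.  (t=4,i=17, bit27=0)
  nb ##.#.: next=#  (t=0,i=11, bit26=1)
  nb ##..#: next=#  (t=3,i=5, bit25=1)
  nb ##...: next=.  (t=1,i=6, bit24=0)
  nb #.###: next=.  (t=8,i=17, bit23=0)
  nb #.##.: next=.  (t=4,i=18, bit22=0)
  nb #.#.#: next=.  (t=0,i=1, bit21=0)
  nb #.#..: next=#  (t=0,i=3, bit20=1)
  nb #..##: next=#  (t=3,i=6, bit19=1)
  nb #..#.: next=#  (t=5,i=11, bit18=1)
  nb #...#: next=#  (t=0,i=5, bit17=1)
  nb #....: next=.  (t=1,i=16, bit16=0)
  nb .####: next=.  (t=0,i=8, bit15=0)
  nb .###.: next=.  (t=1,i=4, bit14=0)
  nb .##.#: next=.  (t=4,i=16, bit13=0)
  nb .##..: next=#  (t=3,i=4, bit12=1)
  nb .#.##: next=#  (t=8,i=16, bit11=1)
  nb .#.#.: next=.  (t=0,i=0, bit10=0)
  nb .#..#: next=.  (t=4,i=13, bit9=0)
  nb .#...: next=#  (t=0,i=4, bit8=1)
  nb ..###: next=.  (t=0,i=7, bit7=0)
  nb ..##.: next=.  (t=3,i=3, bit6=0)
  nb ..#.#: next=.  (t=0,i=16, bit5=0)
  nb ..#..: next=#  (t=2,i=7, bit4=1)
  nb ...##: next=.  (t=0,i=6, bit3=0)
  nb ...#.: next=.  (t=0,i=15, bit2=0)
  nb ....#: next=.  (t=1,i=1, bit1=0)
  nb .....: next=#  (t=1,i=0, bit0=1)
  bits 11100110000111100001100100010001 = 3860732177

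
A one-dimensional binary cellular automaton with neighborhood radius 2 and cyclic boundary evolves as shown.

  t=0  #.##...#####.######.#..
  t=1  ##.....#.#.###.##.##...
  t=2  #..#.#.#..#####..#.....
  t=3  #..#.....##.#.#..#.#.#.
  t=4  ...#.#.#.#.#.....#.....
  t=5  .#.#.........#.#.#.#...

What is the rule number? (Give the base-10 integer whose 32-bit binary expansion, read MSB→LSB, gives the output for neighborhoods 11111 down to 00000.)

  ##### -> #   bit 31 = 1  t=0,i=9
  ####. -> .   bit 30 = 0  t=0,i=10
  ###.# -> #   bit 29 = 1  t=0,i=11
  ###.. -> #   bit 28 = 1  t=2,i=14
  ##.## -> #   bit 27 = 1  t=0,i=12
  ##.#. -> #   bit 26 = 1  t=0,i=19
  ##..# -> .   bit 25 = 0  t=2,i=15
  ##... -> .   bit 24 = 0  t=0,i=4
  #.### -> #   bit 23 = 1  t=0,i=13
  #.##. -> .   bit 22 = 0  t=0,i=2
  #.#.# -> .   bit 21 = 0  t=1,i=9
  #.#.. -> .   bit 20 = 0  t=0,i=20
  #..## -> #   bit 19 = 1  t=2,i=9
  #..#. -> .   bit 18 = 0  t=0,i=22
  #...# -> .   bit 17 = 0  t=0,i=5
  #.... -> #   bit 16 = 1  t=1,i=3
  .#### -> .   bit 15 = 0  t=0,i=8
  .###. -> #   bit 14 = 1  t=1,i=12
  .##.# -> .   bit 13 = 0  t=1,i=16
  .##.. -> .   bit 12 = 0  t=0,i=3
  .#.## -> #   bit 11 = 1  t=0,i=1
  .#.#. -> .   bit 10 = 0  t=1,i=8
  .#..# -> .   bit 9 = 0  t=0,i=21
  .#... -> .   bit 8 = 0  t=2,i=18
  ..### -> #   bit 7 = 1  t=0,i=7
  ..##. -> #   bit 6 = 1  t=1,i=0
  ..#.# -> #   bit 5 = 1  t=0,i=0
  ..#.. -> #   bit 4 = 1  t=2,i=0
  ...## -> .   bit 3 = 0  t=0,i=6
  ...#. -> .   bit 2 = 0  t=1,i=6
  ....# -> #   bit 1 = 1  t=1,i=5
  ..... -> .   bit 0 = 0  t=1,i=4
  bits 10111100100010010100100011110010 = 3163113714

3163113714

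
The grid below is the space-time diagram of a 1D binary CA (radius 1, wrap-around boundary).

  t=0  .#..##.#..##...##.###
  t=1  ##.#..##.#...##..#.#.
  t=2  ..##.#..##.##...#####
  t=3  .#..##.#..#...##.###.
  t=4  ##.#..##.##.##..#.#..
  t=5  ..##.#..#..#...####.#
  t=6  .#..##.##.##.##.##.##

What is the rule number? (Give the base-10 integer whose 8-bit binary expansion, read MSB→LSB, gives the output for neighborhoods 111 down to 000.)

  [7] ### => #  t=0,i=19
  [6] ##. => .  t=0,i=5
  [5] #.# => #  t=0,i=0
  [4] #.. => .  t=0,i=2
  [3] .## => .  t=0,i=4
  [2] .#. => #  t=0,i=1
  [1] ..# => #  t=0,i=3
  [0] ... => #  t=0,i=13
  bits 10100111 = 167

167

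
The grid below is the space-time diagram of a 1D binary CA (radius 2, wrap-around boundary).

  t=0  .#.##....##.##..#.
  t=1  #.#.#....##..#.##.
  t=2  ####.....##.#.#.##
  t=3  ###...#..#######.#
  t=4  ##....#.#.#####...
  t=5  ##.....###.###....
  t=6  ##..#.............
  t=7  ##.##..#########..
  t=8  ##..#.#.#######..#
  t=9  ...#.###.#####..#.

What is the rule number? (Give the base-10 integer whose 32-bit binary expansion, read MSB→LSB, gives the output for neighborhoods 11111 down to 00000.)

3291266129

  nb #####: next=#  (t=2,i=0, bit31=1)
  nb ####.: next=#  (t=2,i=2, bit30=1)
  nb ###.#: next=.  (t=3,i=15, bit29=0)
  nb ###..: next=.  (t=2,i=3, bit28=0)
  nb ##.##: next=.  (t=0,i=11, bit27=0)
  nb ##.#.: next=#  (t=1,i=17, bit26=1)
  nb ##..#: next=.  (t=0,i=14, bit25=0)
  nb ##...: next=.  (t=0,i=5, bit24=0)
  nb #.###: next=.  (t=2,i=16, bit23=0)
  nb #.##.: next=.  (t=0,i=3, bit22=0)
  nb #.#.#: next=#  (t=1,i=0, bit21=1)
  nb #.#..: next=.  (t=1,i=4, bit20=0)
  nb #..##: next=#  (t=3,i=8, bit19=1)
  nb #..#.: next=#  (t=0,i=0, bit18=1)
  nb #...#: next=.  (t=3,i=4, bit17=0)
  nb #....: next=.  (t=0,i=6, bit16=0)
  nb .####: next=#  (t=2,i=17, bit15=1)
  nb .###.: next=.  (t=5,i=8, bit14=0)
  nb .##.#: next=#  (t=0,i=10, bit13=1)
  nb .##..: next=#  (t=0,i=4, bit12=1)
  nb .#.##: next=#  (t=0,i=2, bit11=1)
  nb .#.#.: next=#  (t=1,i=1, bit10=1)
  nb .#..#: next=.  (t=0,i=17, bit9=0)
  nb .#...: next=.  (t=1,i=5, bit8=0)
  nb ..###: next=.  (t=3,i=9, bit7=0)
  nb ..##.: next=#  (t=0,i=9, bit6=1)
  nb ..#.#: next=.  (t=0,i=1, bit5=0)
  nb ..#..: next=#  (t=0,i=16, bit4=1)
  nb ...##: next=.  (t=0,i=8, bit3=0)
  nb ...#.: next=.  (t=3,i=5, bit2=0)
  nb ....#: next=.  (t=0,i=7, bit1=0)
  nb .....: next=#  (t=2,i=6, bit0=1)
  bits 11000100001011001011110001010001 = 3291266129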